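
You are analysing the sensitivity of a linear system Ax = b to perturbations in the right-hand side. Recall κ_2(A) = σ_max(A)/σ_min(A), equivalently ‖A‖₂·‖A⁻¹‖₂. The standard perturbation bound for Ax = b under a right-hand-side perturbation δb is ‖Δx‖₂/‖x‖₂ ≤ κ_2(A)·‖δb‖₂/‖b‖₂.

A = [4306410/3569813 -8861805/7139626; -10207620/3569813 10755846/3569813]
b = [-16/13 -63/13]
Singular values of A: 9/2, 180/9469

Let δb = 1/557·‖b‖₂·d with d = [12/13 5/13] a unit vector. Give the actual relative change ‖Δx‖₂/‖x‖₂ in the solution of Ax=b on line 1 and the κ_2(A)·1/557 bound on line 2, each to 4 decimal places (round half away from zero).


largest singular value 9/2, smallest 180/9469
κ = σ_max/σ_min = (9/2)/(180/9469) = 236.7250
perturbation bound = 236.7250·1/557 = 0.4250
solve Ax = b  →  x = [-113.6680 -109.4828]
‖b‖ = 5.0000, ‖x‖ = 157.8192
δb = ε·‖b‖·d = [0.0083 0.0035]; solving A·Δx = δb gives ‖Δx‖ = 0.4722
realised ‖Δx‖/‖x‖ = 0.0030
so the bound overstates the realised error by a factor of ≈ 142.0373 (computed from the unrounded values)

0.0030
0.4250


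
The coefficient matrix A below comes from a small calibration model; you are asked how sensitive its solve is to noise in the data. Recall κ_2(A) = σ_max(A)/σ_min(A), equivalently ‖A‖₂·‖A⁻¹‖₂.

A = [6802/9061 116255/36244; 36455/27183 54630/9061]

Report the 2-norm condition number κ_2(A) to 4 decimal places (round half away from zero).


218.4000

M = AᵀA = [6039349/2556801 5962195/568178; 5962195/568178 211993825/4545424]. tr(M)=1192489/24336, det(M)=1225/24336
λ_max, λ_min = (1192489/24336 ± √1421910768721/592240896)/2 = 49, 25/24336
κ = σ_max/σ_min = 7/(5/156) = 218.4000


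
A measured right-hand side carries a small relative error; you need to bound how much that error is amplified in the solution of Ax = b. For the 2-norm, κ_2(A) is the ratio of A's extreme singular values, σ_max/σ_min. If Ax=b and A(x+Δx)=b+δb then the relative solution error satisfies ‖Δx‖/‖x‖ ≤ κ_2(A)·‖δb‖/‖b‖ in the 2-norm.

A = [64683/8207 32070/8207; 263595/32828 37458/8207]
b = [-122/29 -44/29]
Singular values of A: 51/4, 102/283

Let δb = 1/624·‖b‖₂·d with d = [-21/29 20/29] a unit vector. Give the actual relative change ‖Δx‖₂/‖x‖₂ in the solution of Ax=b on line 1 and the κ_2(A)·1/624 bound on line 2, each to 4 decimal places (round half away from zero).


0.0036
0.0567

largest singular value 51/4, smallest 102/283
κ = σ_max/σ_min = (51/4)/(102/283) = 35.3750
κ_2(A)·‖δb‖/‖b‖ = 0.0567
solve Ax = b  →  x = [-2.8881 4.7486]
‖b‖₂ = 4.4721 and ‖x‖₂ = 5.5579
δb = ε·‖b‖·d = [-0.0052 0.0049]; solving A·Δx = δb gives ‖Δx‖ = 0.0199
relative error = 0.0036
so the bound overstates the realised error by a factor of ≈ 15.8454 (computed from the unrounded values)


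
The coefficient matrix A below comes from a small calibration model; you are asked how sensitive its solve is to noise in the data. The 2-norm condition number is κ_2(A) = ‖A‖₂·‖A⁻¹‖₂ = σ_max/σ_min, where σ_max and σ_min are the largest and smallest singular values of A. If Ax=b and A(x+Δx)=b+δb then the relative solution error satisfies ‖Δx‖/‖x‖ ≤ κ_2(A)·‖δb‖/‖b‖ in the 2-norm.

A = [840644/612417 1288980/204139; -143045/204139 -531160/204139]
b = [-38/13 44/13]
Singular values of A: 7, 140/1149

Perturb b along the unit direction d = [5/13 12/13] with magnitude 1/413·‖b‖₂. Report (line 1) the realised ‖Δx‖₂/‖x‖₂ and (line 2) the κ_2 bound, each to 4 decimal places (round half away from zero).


0.0054
0.1391

largest singular value 7, smallest 140/1149
condition number: 7 ÷ (140/1149) = 57.4500
worst-case relative error ≤ 57.4500 × 1/413 = 0.1391
solve Ax = b  →  x = [-16.1394 3.0456]
‖b‖ = 4.4721, ‖x‖ = 16.4242
δb = ε·‖b‖·d = [0.0042 0.0100]; solving A·Δx = δb gives ‖Δx‖ = 0.0889
dividing the unrounded norms, ‖Δx‖/‖x‖ = 0.0054
realised/bound (from unrounded values) ≈ 0.0389


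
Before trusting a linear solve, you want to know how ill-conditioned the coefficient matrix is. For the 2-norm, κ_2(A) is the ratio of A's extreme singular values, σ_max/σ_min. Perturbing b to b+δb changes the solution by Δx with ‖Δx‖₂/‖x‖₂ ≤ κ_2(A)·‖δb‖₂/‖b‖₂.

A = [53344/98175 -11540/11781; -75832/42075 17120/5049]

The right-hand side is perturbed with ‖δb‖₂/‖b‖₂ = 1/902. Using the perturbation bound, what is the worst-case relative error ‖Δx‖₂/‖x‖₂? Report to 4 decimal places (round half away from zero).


form AᵀA = [491814976/138791961 -2766170240/416375883; -2766170240/416375883 15560170000/1249127649] with trace 69157456/4322241 and determinant 25600/4322241
char-poly roots: 16 and 1600/4322241
κ = σ_max/σ_min = 4/(40/2079) = 207.9000
perturbation bound = 207.9000·1/902 = 0.2305

0.2305


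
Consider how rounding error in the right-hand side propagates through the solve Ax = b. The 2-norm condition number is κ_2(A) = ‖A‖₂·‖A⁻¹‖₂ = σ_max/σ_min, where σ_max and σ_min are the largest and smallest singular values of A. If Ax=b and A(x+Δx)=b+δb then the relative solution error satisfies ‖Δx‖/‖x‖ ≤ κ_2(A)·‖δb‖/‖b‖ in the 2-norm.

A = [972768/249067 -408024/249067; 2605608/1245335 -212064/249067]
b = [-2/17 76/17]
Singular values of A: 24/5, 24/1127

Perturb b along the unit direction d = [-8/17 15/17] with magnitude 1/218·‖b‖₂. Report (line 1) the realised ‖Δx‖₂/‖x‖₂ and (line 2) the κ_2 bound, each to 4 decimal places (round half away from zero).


σ_max = 24/5, σ_min = 24/1127
κ = σ_max/σ_min = (24/5)/(24/1127) = 225.4000
κ_2(A)·‖δb‖/‖b‖ = 1.0339
solve Ax = b  →  x = [72.6282 173.2244]
‖b‖₂ = 4.4721 and ‖x‖₂ = 187.8338
δb = ε·‖b‖·d = [-0.0097 0.0181]; solving A·Δx = δb gives ‖Δx‖ = 0.9633
dividing the unrounded norms, ‖Δx‖/‖x‖ = 0.0051
realised/bound (from unrounded values) ≈ 0.0050

0.0051
1.0339


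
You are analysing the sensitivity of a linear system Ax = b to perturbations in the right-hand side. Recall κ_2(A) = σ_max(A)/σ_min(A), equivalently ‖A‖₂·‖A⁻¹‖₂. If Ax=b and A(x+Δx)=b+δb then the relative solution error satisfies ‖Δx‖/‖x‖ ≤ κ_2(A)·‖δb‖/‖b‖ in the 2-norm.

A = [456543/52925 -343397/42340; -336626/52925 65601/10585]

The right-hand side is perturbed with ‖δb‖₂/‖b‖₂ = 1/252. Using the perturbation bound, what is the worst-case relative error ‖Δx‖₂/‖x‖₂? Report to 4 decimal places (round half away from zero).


0.4635

M = AᵀA = [12869942989/112042225 -9804300219/89633780; -9804300219/89633780 7471094353/71707024]. tr(M)=466939889/2131600, det(M)=1874161/532900
eigenvalues of AᵀA: λ = (tr ± √(tr²−4·det))/2 = 5476/25, 1369/85264
κ = σ_max/σ_min = (74/5)/(37/292) = 116.8000
κ_2(A)·‖δb‖/‖b‖ = 0.4635


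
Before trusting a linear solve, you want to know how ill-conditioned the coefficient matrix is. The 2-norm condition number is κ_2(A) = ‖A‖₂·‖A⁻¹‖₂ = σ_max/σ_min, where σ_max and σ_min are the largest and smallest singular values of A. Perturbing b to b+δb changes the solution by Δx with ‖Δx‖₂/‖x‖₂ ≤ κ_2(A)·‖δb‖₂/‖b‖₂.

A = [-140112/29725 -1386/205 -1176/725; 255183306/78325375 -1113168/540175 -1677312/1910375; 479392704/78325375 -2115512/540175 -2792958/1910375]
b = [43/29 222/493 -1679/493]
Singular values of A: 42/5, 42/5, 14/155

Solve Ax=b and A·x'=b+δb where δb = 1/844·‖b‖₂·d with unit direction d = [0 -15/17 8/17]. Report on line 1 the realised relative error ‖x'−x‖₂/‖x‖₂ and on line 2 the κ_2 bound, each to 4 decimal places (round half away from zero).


0.0022
0.1102

σ_max = 42/5, σ_min = 14/155
condition number: (42/5) ÷ (14/155) = 93.0000
worst-case relative error ≤ 93.0000 × 1/844 = 0.1102
solve Ax = b  →  x = [-1.7345 6.0819 -21.2238]
‖b‖ = 3.7417, ‖x‖ = 22.1461
δb = ε·‖b‖·d = [0.0000 -0.0039 0.0021]; solving A·Δx = δb gives ‖Δx‖ = 0.0491
dividing the unrounded norms, ‖Δx‖/‖x‖ = 0.0022
so the bound overstates the realised error by a factor of ≈ 49.7178 (computed from the unrounded values)


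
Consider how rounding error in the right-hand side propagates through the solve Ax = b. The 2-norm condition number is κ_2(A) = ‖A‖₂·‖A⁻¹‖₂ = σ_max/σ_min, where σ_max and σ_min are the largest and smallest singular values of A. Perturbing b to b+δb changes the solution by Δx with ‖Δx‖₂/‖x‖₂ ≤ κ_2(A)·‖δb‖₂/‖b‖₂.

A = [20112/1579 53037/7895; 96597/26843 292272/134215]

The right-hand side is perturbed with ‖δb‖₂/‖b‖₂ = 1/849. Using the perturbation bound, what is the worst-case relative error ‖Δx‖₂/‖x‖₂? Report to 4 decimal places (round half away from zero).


0.0744

form AᵀA = [126229325625/720546649 67300632000/720546649; 67300632000/720546649 35934311025/720546649] with trace 561119850/2493241 and determinant 31640625/2493241
eigenvalues of AᵀA: λ = (tr ± √(tr²−4·det))/2 = 225, 140625/2493241
κ = σ_max/σ_min = 15/(375/1579) = 63.1600
κ_2(A)·‖δb‖/‖b‖ = 0.0744


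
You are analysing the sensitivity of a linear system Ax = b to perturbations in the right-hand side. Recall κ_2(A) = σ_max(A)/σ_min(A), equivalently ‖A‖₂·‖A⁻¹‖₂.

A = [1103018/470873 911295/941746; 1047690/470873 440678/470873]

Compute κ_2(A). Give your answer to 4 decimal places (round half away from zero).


312.2500

form AᵀA = [2751846664/263640169 1146588975/263640169; 1146588975/263640169 1911114121/1054560676] with trace 76440833/6240004 and determinant 2401/1560001
eigenvalues of AᵀA: λ = (tr ± √(tr²−4·det))/2 = 49/4, 196/1560001
σ_max=√(49/4)=(7/2), σ_min=√(196/1560001)=(14/1249) → κ = 312.2500


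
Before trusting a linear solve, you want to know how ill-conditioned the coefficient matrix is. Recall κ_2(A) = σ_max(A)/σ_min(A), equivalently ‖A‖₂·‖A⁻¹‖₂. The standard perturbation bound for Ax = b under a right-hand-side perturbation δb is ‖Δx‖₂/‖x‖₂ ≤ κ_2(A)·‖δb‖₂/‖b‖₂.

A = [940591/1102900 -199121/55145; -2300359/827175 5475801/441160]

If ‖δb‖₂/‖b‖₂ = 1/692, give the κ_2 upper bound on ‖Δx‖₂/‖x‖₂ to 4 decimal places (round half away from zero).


M = AᵀA = [148206123721/17515993104 -36586817695/973110728; -36586817695/973110728 1300877745625/7784885824]. tr(M)=7317503989/41679936, det(M)=197262025/666878976
λ_max, λ_min = (7317503989/41679936 ± √53543809161886604521/1737217064964096)/2 = 2809/16, 70225/41679936
κ = σ_max/σ_min = (53/4)/(265/6456) = 322.8000
bound on ‖Δx‖/‖x‖: κ·ε = 322.8000·1/692 = 0.4665

0.4665


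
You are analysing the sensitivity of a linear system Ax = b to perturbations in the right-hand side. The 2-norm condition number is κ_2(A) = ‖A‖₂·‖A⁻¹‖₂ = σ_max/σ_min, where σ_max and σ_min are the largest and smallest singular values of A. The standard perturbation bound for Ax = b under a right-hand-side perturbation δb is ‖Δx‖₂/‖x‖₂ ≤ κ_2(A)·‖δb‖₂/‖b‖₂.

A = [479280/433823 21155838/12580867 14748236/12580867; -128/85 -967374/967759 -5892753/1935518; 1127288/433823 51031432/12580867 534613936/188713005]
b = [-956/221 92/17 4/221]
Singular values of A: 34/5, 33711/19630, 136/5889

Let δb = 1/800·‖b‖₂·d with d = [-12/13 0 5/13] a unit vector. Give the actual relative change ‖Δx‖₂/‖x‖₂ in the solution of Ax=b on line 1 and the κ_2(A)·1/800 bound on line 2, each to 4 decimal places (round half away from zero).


from the listed singular values, σ₁ = 34/5, σ_n = 136/5889
condition number: (34/5) ÷ (136/5889) = 294.4500
κ_2(A)·‖δb‖/‖b‖ = 0.3681
solve Ax = b  →  x = [-153.1055 60.2540 54.1682]
‖b‖₂ = 6.9282 and ‖x‖₂ = 173.2225
Δx = A⁻¹·δb where δb = 1/800·6.9282·d; ‖Δx‖ = 0.3750
realised ‖Δx‖/‖x‖ = 0.0022
tightness: 0.0022 against a bound of 0.3681 (unrounded ratio ≈ 0.0059)

0.0022
0.3681


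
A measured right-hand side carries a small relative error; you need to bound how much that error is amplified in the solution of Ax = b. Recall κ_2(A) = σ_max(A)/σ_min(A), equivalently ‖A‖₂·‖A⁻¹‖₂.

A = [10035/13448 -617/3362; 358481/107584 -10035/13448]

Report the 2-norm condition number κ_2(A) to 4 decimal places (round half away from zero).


224.0000

form AᵀA = [80281681/6885376 -2257875/860672; -2257875/860672 63529/107584] with trace 50177/4096 and determinant 49/16384
solving λ² − 50177/4096·λ + 49/16384 = 0 gives λ = 49/4, 1/4096
κ = σ_max/σ_min = (7/2)/(1/64) = 224.0000


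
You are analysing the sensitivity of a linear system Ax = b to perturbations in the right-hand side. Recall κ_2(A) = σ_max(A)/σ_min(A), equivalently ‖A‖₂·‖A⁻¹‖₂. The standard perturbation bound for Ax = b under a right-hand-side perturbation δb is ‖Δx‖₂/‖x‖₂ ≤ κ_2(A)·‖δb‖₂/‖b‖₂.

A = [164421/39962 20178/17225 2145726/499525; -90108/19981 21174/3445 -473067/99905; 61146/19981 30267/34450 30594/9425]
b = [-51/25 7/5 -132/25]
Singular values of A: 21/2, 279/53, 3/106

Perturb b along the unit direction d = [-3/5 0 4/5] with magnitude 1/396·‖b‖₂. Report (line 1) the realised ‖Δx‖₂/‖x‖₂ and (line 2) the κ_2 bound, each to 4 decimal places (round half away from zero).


from the listed singular values, σ₁ = 21/2, σ_n = 3/106
κ_2(A) = (21/2) / (3/106) = 371.0000
perturbation bound = 371.0000·1/396 = 0.9369
solve Ax = b  →  x = [76.3649 -0.3795 -73.5168]
‖b‖₂ = 5.8310 and ‖x‖₂ = 106.0022
re-solving with b+δb shifts x by Δx of norm 0.5203
realised ‖Δx‖/‖x‖ = 0.0049
tightness: 0.0049 against a bound of 0.9369 (unrounded ratio ≈ 0.0052)

0.0049
0.9369


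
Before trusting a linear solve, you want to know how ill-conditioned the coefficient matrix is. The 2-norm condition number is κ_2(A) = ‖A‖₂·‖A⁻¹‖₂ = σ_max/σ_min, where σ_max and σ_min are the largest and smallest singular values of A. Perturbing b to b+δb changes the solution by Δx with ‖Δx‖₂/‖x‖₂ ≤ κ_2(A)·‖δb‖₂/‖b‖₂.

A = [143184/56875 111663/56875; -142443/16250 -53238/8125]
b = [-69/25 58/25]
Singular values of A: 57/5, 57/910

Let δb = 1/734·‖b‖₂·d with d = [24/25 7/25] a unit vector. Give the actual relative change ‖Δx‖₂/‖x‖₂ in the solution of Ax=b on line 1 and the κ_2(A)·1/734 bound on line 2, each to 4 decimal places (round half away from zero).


from the listed singular values, σ₁ = 57/5, σ_n = 57/910
κ = σ_max/σ_min = (57/5)/(57/910) = 182.0000
worst-case relative error ≤ 182.0000 × 1/734 = 0.2480
solve Ax = b  →  x = [18.9474 -25.7018]
‖b‖₂ = 3.6056 and ‖x‖₂ = 31.9309
re-solving with b+δb shifts x by Δx of norm 0.0784
dividing the unrounded norms, ‖Δx‖/‖x‖ = 0.0025
so the bound overstates the realised error by a factor of ≈ 100.9589 (computed from the unrounded values)

0.0025
0.2480


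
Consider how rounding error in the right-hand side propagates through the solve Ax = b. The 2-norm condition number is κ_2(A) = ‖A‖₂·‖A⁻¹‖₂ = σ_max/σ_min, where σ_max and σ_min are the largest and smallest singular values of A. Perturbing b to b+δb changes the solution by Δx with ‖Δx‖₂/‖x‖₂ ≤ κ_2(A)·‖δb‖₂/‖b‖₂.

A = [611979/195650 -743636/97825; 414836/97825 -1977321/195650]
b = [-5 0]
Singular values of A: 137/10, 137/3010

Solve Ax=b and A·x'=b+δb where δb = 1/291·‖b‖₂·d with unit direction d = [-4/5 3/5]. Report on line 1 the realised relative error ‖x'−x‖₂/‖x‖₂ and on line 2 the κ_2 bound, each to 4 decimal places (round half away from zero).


0.0043
1.0344

largest singular value 137/10, smallest 137/3010
κ = σ_max/σ_min = (137/10)/(137/3010) = 301.0000
perturbation bound = 301.0000·1/291 = 1.0344
solve Ax = b  →  x = [81.0387 34.0034]
2-norm of b is 5.0000; of x, 87.8835
Δx = A⁻¹·δb where δb = 1/291·5.0000·d; ‖Δx‖ = 0.3775
relative error = 0.0043
realised/bound (from unrounded values) ≈ 0.0042


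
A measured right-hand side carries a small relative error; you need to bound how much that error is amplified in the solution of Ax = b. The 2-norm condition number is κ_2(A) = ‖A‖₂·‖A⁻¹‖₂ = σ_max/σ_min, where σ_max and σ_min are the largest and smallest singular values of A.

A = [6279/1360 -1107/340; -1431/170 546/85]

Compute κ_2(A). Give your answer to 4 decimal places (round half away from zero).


64.0000

form AᵀA = [117981/1280 -22113/320; -22113/320 4149/80] with trace 36873/256 and determinant 81/16
λ_max, λ_min = (36873/256 ± √1358291025/65536)/2 = 144, 9/256
κ_2(A) = √(λ_max/λ_min) = √(144 / (9/256)) = 64.0000


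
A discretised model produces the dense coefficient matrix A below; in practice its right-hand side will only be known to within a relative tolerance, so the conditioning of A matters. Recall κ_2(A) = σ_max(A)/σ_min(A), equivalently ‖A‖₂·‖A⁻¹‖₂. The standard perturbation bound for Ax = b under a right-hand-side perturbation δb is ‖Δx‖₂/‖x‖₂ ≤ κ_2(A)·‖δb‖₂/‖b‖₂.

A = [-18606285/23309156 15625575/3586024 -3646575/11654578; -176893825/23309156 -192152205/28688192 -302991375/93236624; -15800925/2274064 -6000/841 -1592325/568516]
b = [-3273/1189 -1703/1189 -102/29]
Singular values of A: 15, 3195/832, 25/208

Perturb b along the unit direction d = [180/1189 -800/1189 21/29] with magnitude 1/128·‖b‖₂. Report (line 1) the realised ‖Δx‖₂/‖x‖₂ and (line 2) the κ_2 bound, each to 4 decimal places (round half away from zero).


σ_max = 15, σ_min = 25/208
condition number: 15 ÷ (25/208) = 124.8000
bound on ‖Δx‖/‖x‖: κ·ε = 124.8000·1/128 = 0.9750
solve Ax = b  →  x = [7.0310 -0.4278 -15.0971]
‖b‖₂ = 4.6904 and ‖x‖₂ = 16.6595
with δb = [0.0055 -0.0247 0.0265], A·Δx = δb → ‖Δx‖ = 0.3049
dividing the unrounded norms, ‖Δx‖/‖x‖ = 0.0183
tightness: 0.0183 against a bound of 0.9750 (unrounded ratio ≈ 0.0188)

0.0183
0.9750


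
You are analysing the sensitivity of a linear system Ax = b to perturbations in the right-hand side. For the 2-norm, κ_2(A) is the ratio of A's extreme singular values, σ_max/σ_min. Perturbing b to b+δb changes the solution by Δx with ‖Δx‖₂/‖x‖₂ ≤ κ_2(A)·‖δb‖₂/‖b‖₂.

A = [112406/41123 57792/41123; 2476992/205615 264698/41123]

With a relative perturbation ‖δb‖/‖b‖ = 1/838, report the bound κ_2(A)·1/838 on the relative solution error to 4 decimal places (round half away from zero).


AᵀA = [3837815044/25150225 409360896/5030045; 409360896/5030045 43667428/1006009]; tr = 17057096/87025, det = 38416/87025
λ_max, λ_min = (17057096/87025 ± √290931151343616/7573350625)/2 = 196, 196/87025
κ = σ_max/σ_min = 14/(14/295) = 295.0000
perturbation bound = 295.0000·1/838 = 0.3520

0.3520


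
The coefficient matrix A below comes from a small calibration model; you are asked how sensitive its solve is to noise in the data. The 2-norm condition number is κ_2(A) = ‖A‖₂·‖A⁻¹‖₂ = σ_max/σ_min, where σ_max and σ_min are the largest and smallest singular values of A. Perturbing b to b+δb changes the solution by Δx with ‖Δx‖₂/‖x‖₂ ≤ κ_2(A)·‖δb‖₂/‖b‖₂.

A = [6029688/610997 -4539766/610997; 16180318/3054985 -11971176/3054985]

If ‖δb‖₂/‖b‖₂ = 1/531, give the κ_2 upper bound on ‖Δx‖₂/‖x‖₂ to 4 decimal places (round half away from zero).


AᵀA = [4050972750916/32293887025 -3038172141312/32293887025; -3038172141312/32293887025 2278705668484/32293887025]; tr = 253187136776/1291755481, det = 600250000/1291755481
λ_max, λ_min = (253187136776/1291755481 ± √64100624723919050674176/1668632222693541361)/2 = 196, 3062500/1291755481
so κ_2 = √(196 / (3062500/1291755481)) = 287.5280
worst-case relative error ≤ 287.5280 × 1/531 = 0.5415

0.5415


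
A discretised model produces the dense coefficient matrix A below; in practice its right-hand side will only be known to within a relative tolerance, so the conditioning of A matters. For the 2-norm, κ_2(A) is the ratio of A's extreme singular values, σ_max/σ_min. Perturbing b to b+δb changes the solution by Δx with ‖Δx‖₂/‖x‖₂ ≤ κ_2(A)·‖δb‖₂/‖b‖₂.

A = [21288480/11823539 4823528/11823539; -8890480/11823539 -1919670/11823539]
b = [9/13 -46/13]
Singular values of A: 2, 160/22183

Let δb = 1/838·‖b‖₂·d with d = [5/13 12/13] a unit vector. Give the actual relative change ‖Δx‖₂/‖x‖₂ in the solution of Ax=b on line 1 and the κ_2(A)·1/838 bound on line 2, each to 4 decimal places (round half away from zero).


largest singular value 2, smallest 160/22183
κ = σ_max/σ_min = 2/(160/22183) = 277.2875
κ_2(A)·‖δb‖/‖b‖ = 0.3309
solve Ax = b  →  x = [92.2776 -405.5671]
‖b‖₂ = 3.6056 and ‖x‖₂ = 415.9325
δb = ε·‖b‖·d = [0.0017 0.0040]; solving A·Δx = δb gives ‖Δx‖ = 0.5965
relative error = 0.0014
so the bound overstates the realised error by a factor of ≈ 230.7178 (computed from the unrounded values)

0.0014
0.3309


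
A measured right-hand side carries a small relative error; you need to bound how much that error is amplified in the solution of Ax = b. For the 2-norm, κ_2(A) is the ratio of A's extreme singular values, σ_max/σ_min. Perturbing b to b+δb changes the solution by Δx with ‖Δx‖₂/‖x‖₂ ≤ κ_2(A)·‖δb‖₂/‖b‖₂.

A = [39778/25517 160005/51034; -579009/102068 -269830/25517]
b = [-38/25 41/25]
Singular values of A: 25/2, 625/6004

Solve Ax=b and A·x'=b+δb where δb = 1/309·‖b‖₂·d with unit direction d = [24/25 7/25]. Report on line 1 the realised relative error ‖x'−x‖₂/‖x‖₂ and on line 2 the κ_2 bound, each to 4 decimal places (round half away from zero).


σ_max = 25/2, σ_min = 625/6004
κ_2(A) = (25/2) / (625/6004) = 120.0800
bound on ‖Δx‖/‖x‖: κ·ε = 120.0800·1/309 = 0.3886
solve Ax = b  →  x = [8.4009 -4.6618]
‖b‖₂ = 2.2361 and ‖x‖₂ = 9.6077
re-solving with b+δb shifts x by Δx of norm 0.0695
dividing the unrounded norms, ‖Δx‖/‖x‖ = 0.0072
so the bound overstates the realised error by a factor of ≈ 53.7089 (computed from the unrounded values)

0.0072
0.3886


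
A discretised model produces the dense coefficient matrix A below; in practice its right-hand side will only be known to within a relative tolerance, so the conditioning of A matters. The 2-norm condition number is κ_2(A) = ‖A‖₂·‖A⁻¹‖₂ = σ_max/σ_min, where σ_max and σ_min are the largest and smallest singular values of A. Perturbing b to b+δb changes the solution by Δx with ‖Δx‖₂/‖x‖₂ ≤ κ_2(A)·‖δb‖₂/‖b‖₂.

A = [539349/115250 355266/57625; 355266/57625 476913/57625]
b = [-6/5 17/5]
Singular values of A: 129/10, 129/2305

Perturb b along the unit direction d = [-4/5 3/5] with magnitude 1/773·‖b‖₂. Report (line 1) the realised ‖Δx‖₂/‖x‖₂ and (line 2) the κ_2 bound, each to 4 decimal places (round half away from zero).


from the listed singular values, σ₁ = 129/10, σ_n = 129/2305
condition number: (129/10) ÷ (129/2305) = 230.5000
bound on ‖Δx‖/‖x‖: κ·ε = 230.5000·1/773 = 0.2982
solve Ax = b  →  x = [-42.7907 32.2868]
‖b‖ = 3.6056, ‖x‖ = 53.6049
with δb = [-0.0037 0.0028], A·Δx = δb → ‖Δx‖ = 0.0833
relative error = 0.0016
tightness: 0.0016 against a bound of 0.2982 (unrounded ratio ≈ 0.0052)

0.0016
0.2982


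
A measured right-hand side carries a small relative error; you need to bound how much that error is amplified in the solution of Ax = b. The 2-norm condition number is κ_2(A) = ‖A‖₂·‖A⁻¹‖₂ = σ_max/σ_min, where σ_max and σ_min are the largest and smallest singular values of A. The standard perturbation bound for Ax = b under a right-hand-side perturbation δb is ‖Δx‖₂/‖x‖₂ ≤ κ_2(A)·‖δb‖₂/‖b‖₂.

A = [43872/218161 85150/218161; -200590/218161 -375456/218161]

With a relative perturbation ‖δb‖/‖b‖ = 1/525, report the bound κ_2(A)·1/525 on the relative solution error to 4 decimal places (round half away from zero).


M = AᵀA = [25080964/28313041 47024640/28313041; 47024640/28313041 88172356/28313041]. tr(M)=391880/97969, det(M)=16/97969
char-poly roots: 4 and 4/97969
σ_max=√4=2, σ_min=√(4/97969)=(2/313) → κ = 313.0000
κ_2(A)·‖δb‖/‖b‖ = 0.5962

0.5962


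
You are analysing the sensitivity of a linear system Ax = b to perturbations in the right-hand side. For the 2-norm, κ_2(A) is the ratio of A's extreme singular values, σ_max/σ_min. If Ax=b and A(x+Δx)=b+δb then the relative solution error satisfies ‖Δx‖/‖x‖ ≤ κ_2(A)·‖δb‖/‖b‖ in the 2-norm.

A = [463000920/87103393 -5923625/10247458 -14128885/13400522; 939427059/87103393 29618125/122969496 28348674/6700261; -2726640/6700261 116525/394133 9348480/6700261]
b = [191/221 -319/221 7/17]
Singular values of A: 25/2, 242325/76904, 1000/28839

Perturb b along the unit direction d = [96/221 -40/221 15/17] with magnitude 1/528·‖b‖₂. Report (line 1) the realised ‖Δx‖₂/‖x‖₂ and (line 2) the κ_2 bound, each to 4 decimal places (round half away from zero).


0.0033
0.6827

largest singular value 25/2, smallest 1000/28839
κ = σ_max/σ_min = (25/2)/(1000/28839) = 360.4875
worst-case relative error ≤ 360.4875 × 1/528 = 0.6827
solve Ax = b  →  x = [-1.7627 -28.2053 5.7577]
‖b‖ = 1.7321, ‖x‖ = 28.8409
δb = ε·‖b‖·d = [0.0014 -0.0006 0.0029]; solving A·Δx = δb gives ‖Δx‖ = 0.0946
dividing the unrounded norms, ‖Δx‖/‖x‖ = 0.0033
so the bound overstates the realised error by a factor of ≈ 208.1410 (computed from the unrounded values)


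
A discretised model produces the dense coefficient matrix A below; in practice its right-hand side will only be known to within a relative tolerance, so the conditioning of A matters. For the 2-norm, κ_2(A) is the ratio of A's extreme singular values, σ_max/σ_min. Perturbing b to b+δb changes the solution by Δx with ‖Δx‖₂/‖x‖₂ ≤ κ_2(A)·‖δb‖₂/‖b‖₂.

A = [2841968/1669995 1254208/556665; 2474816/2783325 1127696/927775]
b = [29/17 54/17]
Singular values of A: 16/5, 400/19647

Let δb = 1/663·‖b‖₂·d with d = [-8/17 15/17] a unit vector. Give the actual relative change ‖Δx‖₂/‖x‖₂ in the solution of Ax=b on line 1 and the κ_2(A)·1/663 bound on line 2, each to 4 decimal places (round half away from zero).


σ_max = 16/5, σ_min = 400/19647
condition number: (16/5) ÷ (400/19647) = 157.1760
κ_2(A)·‖δb‖/‖b‖ = 0.2371
solve Ax = b  →  x = [-78.0255 59.6910]
‖b‖ = 3.6056, ‖x‖ = 98.2395
with δb = [-0.0026 0.0048], A·Δx = δb → ‖Δx‖ = 0.2671
realised ‖Δx‖/‖x‖ = 0.0027
so the bound overstates the realised error by a factor of ≈ 87.1895 (computed from the unrounded values)

0.0027
0.2371


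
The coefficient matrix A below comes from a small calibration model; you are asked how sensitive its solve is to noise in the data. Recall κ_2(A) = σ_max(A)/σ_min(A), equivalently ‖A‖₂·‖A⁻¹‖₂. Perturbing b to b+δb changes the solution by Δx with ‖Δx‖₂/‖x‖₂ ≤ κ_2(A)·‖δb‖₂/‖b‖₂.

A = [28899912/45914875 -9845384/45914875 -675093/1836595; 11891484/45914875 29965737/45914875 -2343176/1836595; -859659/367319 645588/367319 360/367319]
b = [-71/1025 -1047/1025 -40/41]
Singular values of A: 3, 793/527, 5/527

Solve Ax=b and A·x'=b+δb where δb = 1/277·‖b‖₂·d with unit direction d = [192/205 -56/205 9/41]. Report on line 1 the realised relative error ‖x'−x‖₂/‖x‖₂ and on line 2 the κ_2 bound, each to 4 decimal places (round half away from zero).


0.7238
1.1415

largest singular value 3, smallest 5/527
condition number: 3 ÷ (5/527) = 316.2000
perturbation bound = 316.2000·1/277 = 1.1415
solve Ax = b  →  x = [0.0790 -0.4502 0.5864]
2-norm of b is 1.4142; of x, 0.7435
Δx = A⁻¹·δb where δb = 1/277·1.4142·d; ‖Δx‖ = 0.5381
relative error = 0.7238
realised/bound (from unrounded values) ≈ 0.6341


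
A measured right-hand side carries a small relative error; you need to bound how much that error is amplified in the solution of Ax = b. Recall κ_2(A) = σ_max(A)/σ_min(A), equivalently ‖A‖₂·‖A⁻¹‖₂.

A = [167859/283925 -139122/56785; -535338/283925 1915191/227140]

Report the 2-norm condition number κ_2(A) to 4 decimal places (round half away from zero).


AᵀA = [503621469/128981449 -4474744155/257962898; -4474744155/257962898 159105418425/2063703184]; tr = 99442809/1227664, det = 164025/1227664
eigenvalues of AᵀA: λ = (tr ± √(tr²−4·det))/2 = 81, 2025/1227664
κ_2(A) = √(λ_max/λ_min) = √(81 / (2025/1227664)) = 221.6000

221.6000


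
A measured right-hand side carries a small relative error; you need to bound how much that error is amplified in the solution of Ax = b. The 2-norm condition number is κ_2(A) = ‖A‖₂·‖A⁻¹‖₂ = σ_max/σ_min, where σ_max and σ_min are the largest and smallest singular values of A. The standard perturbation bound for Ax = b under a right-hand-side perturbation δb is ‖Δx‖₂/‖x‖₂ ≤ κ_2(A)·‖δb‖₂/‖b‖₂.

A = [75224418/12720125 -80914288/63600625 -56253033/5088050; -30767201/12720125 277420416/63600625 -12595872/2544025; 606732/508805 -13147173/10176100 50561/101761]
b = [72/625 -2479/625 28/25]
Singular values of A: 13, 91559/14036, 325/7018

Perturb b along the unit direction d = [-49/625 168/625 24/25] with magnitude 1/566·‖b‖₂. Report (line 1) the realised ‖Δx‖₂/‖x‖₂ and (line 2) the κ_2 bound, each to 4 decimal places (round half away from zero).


largest singular value 13, smallest 325/7018
condition number: 13 ÷ (325/7018) = 280.7200
bound on ‖Δx‖/‖x‖: κ·ε = 280.7200·1/566 = 0.4960
solve Ax = b  →  x = [0.3608 -0.4440 0.2337]
2-norm of b is 4.1231; of x, 0.6180
Δx = A⁻¹·δb where δb = 1/566·4.1231·d; ‖Δx‖ = 0.1573
relative error = 0.2545
tightness: 0.2545 against a bound of 0.4960 (unrounded ratio ≈ 0.5132)

0.2545
0.4960


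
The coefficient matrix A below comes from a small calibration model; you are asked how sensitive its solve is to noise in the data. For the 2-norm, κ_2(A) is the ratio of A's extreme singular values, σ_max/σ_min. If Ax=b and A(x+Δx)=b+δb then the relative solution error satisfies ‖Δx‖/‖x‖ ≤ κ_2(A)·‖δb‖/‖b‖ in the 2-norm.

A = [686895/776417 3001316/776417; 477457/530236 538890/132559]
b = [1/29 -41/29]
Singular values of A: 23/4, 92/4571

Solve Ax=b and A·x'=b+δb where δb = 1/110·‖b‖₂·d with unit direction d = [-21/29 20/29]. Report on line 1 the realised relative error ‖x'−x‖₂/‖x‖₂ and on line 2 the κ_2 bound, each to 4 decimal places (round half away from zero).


0.0129
2.5972

from the listed singular values, σ₁ = 23/4, σ_n = 92/4571
κ = σ_max/σ_min = (23/4)/(92/4571) = 285.6875
perturbation bound = 285.6875·1/110 = 2.5972
solve Ax = b  →  x = [48.4348 -11.0761]
‖b‖ = 1.4142, ‖x‖ = 49.6851
δb = ε·‖b‖·d = [-0.0093 0.0089]; solving A·Δx = δb gives ‖Δx‖ = 0.6388
relative error = 0.0129
so the bound overstates the realised error by a factor of ≈ 202.0128 (computed from the unrounded values)


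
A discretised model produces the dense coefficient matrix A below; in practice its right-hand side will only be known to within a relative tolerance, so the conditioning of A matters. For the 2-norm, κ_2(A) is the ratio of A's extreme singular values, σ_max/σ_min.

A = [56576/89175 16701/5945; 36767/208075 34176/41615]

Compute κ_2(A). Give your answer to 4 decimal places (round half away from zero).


365.4000

AᵀA = [270412249/623450961 133516160/69272329; 133516160/69272329 593409825/69272329]; tr = 3337954/370881, det = 25/41209
eigenvalues of AᵀA: λ = (tr ± √(tr²−4·det))/2 = 9, 25/370881
σ_max=√9=3, σ_min=√(25/370881)=(5/609) → κ = 365.4000


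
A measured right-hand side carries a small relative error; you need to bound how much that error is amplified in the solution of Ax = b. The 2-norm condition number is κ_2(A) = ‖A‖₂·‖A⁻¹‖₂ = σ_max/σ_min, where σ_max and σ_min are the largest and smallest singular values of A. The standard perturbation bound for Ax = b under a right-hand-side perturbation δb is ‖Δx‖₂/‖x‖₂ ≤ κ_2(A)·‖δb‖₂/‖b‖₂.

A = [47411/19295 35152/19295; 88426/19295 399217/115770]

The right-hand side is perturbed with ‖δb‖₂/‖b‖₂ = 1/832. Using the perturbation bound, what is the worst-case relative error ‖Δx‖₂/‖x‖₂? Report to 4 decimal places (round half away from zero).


0.4093

M = AᵀA = [34833773/1288225 78374933/3864675; 78374933/3864675 705391297/46376100]. tr(M)=78376285/1855044, det(M)=28561/1855044
solving λ² − 78376285/1855044·λ + 28561/1855044 = 0 gives λ = 169/4, 169/463761
so κ_2 = √((169/4) / (169/463761)) = 340.5000
bound on ‖Δx‖/‖x‖: κ·ε = 340.5000·1/832 = 0.4093


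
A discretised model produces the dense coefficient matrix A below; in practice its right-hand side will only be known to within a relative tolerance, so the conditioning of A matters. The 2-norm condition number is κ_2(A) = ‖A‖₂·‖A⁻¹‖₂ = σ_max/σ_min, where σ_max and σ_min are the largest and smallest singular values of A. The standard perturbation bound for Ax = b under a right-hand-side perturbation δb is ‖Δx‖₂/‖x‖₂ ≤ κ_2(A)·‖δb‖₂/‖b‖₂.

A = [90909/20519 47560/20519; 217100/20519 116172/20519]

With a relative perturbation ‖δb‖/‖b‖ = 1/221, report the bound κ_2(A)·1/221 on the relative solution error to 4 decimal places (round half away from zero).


1.3654

AᵀA = [55396856281/421029361 29544573240/421029361; 29544573240/421029361 15757887184/421029361]; tr = 246210185/1456849, det = 456976/1456849
solving λ² − 246210185/1456849·λ + 456976/1456849 = 0 gives λ = 169, 2704/1456849
so κ_2 = √(169 / (2704/1456849)) = 301.7500
κ_2(A)·‖δb‖/‖b‖ = 1.3654


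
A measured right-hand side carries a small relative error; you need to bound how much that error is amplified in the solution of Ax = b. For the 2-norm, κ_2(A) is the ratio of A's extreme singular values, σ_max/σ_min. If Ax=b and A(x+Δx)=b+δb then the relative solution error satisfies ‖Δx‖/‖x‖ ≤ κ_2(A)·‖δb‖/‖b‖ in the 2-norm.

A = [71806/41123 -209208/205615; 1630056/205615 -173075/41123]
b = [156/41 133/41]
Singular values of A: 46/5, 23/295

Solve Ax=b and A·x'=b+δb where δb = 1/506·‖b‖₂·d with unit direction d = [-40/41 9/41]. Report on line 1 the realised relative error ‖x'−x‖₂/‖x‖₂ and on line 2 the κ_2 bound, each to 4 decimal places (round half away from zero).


0.0033
0.2332

largest singular value 46/5, smallest 23/295
κ_2(A) = (46/5) / (23/295) = 118.0000
worst-case relative error ≤ 118.0000 × 1/506 = 0.2332
solve Ax = b  →  x = [-17.7238 -34.1560]
‖b‖₂ = 5.0000 and ‖x‖₂ = 38.4807
re-solving with b+δb shifts x by Δx of norm 0.1267
dividing the unrounded norms, ‖Δx‖/‖x‖ = 0.0033
so the bound overstates the realised error by a factor of ≈ 70.8045 (computed from the unrounded values)


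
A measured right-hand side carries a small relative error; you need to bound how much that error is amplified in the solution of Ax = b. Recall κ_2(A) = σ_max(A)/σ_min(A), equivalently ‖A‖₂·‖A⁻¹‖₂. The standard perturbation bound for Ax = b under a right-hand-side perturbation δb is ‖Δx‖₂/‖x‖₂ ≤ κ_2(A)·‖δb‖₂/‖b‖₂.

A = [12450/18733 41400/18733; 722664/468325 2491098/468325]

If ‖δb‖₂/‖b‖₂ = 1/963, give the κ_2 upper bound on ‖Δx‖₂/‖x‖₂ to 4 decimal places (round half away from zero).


AᵀA = [3663430884/1297800625 12558405888/1297800625; 12558405888/1297800625 43057954116/1297800625]; tr = 74754216/2076481, det = 32400/2076481
char-poly roots: 36 and 900/2076481
κ = σ_max/σ_min = 6/(30/1441) = 288.2000
bound on ‖Δx‖/‖x‖: κ·ε = 288.2000·1/963 = 0.2993

0.2993


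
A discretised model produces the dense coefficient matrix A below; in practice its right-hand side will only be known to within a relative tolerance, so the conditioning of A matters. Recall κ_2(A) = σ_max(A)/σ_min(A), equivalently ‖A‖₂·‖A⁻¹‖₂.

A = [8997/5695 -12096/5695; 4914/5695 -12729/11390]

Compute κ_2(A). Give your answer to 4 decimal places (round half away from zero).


form AᵀA = [72729/22445 -96957/22445; -96957/22445 517149/89780] with trace 161613/17956 and determinant 81/17956
solving λ² − 161613/17956·λ + 81/17956 = 0 gives λ = 9, 9/17956
κ = σ_max/σ_min = 3/(3/134) = 134.0000

134.0000


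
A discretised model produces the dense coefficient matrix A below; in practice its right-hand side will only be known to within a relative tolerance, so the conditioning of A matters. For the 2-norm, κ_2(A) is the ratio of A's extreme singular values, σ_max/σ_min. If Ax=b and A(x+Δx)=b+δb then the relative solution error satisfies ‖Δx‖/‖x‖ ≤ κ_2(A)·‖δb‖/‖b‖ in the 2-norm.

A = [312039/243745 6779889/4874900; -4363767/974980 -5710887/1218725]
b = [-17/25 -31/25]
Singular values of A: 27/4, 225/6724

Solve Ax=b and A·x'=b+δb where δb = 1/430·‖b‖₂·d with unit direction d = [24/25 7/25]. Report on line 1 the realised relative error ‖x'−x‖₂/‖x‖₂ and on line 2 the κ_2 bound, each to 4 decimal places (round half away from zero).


0.0033
0.4691

σ_max = 27/4, σ_min = 225/6724
condition number: (27/4) ÷ (225/6724) = 201.7200
perturbation bound = 201.7200·1/430 = 0.4691
solve Ax = b  →  x = [21.7426 -20.5027]
‖b‖₂ = 1.4142 and ‖x‖₂ = 29.8848
δb = ε·‖b‖·d = [0.0032 0.0009]; solving A·Δx = δb gives ‖Δx‖ = 0.0983
realised ‖Δx‖/‖x‖ = 0.0033
realised/bound (from unrounded values) ≈ 0.0070


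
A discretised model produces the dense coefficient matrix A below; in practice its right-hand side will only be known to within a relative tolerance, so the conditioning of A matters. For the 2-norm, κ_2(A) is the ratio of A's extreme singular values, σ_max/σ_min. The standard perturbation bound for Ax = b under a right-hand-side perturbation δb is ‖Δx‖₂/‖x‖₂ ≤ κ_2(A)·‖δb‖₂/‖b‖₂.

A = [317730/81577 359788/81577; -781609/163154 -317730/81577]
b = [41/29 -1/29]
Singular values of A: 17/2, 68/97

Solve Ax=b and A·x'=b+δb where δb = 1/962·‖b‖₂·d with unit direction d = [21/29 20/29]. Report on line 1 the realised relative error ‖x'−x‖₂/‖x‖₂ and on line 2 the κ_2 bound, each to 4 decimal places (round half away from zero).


from the listed singular values, σ₁ = 17/2, σ_n = 68/97
κ = σ_max/σ_min = (17/2)/(68/97) = 12.1250
bound on ‖Δx‖/‖x‖: κ·ε = 12.1250·1/962 = 0.0126
solve Ax = b  →  x = [-0.8986 1.1141]
2-norm of b is 1.4142; of x, 1.4313
with δb = [0.0011 0.0010], A·Δx = δb → ‖Δx‖ = 0.0021
relative error = 0.0015
tightness: 0.0015 against a bound of 0.0126 (unrounded ratio ≈ 0.1162)

0.0015
0.0126


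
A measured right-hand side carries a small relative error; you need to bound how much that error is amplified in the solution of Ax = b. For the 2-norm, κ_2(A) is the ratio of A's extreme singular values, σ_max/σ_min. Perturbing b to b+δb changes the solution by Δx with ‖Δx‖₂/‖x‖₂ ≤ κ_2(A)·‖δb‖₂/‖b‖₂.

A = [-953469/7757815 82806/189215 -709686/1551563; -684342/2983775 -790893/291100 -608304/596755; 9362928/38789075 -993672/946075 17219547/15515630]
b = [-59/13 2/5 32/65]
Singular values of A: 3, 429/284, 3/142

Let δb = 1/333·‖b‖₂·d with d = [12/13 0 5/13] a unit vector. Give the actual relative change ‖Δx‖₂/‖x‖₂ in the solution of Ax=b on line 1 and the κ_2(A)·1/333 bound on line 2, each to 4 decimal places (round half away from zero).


0.0034
0.4264

from the listed singular values, σ₁ = 3, σ_n = 3/142
condition number: 3 ÷ (3/142) = 142.0000
worst-case relative error ≤ 142.0000 × 1/333 = 0.4264
solve Ax = b  →  x = [184.9829 -0.6158 -40.3722]
2-norm of b is 4.5826; of x, 189.3383
with δb = [0.0127 0.0000 0.0053], A·Δx = δb → ‖Δx‖ = 0.6514
dividing the unrounded norms, ‖Δx‖/‖x‖ = 0.0034
tightness: 0.0034 against a bound of 0.4264 (unrounded ratio ≈ 0.0081)
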